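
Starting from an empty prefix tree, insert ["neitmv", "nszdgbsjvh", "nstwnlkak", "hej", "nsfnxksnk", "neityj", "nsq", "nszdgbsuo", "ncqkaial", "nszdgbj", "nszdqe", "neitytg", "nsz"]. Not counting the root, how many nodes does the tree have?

49

Count nodes per top-level branch (shared prefixes stored once):
  'h'-branch (hej): 3 nodes
  'n'-branch (ncqkaial, neitmv, neityj, neitytg, nsfnxksnk, nsq, nstwnlkak, nsz, nszdgbj, nszdgbsjvh, nszdgbsuo, nszdqe): 46 nodes
Sum: 49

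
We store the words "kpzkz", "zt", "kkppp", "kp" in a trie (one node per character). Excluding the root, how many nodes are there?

Count nodes per top-level branch (shared prefixes stored once):
  'k'-branch (kkppp, kp, kpzkz): 9 nodes
  'z'-branch (zt): 2 nodes
Sum: 11

11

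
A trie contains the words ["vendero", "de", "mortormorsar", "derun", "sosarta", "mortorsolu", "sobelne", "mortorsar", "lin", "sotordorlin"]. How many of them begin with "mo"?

Traverse to the node for "mo", then collect every word in that subtree.
Words under "mo": mortormorsar, mortorsar, mortorsolu
Count: 3

3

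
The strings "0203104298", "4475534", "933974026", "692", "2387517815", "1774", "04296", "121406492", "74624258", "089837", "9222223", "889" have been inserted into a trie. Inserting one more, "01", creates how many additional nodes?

1

The longest prefix of "01" already in the trie is "0" (length 1).
So 2 − 1 = 1 new nodes.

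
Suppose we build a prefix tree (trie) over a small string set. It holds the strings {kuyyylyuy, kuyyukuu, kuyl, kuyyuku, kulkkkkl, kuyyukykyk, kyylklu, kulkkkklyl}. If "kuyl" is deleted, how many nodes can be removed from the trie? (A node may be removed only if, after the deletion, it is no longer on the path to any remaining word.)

A node on "kuyl"'s path can go only if nothing else ends at it or branches off below it.
The suffix "l" (1 node) is used only by "kuyl"; the node for "kuy" still has the child "y", so pruning stops there.
Nodes removed: 1

1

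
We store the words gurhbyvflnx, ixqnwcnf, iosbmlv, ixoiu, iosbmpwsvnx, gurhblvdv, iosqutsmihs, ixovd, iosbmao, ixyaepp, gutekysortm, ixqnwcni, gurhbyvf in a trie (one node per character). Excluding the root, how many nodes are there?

For each word, the new-node count is its length minus the longest prefix already in the trie:
  "gurhbyvflnx" → 11 new (g, u, r, h, b, y, v, f, l, n, x)
  "ixqnwcnf" → 8 new (i, x, q, n, w, c, n, f)
  "iosbmlv" → prefix "i" already present; 6 new (o, s, b, m, l, v)
  "ixoiu" → prefix "ix" already present; 3 new (o, i, u)
  "iosbmpwsvnx" → prefix "iosbm" already present; 6 new (p, w, s, v, n, x)
  "gurhblvdv" → prefix "gurhb" already present; 4 new (l, v, d, v)
  "iosqutsmihs" → prefix "ios" already present; 8 new (q, u, t, s, m, i, h, s)
  "ixovd" → prefix "ixo" already present; 2 new (v, d)
  "iosbmao" → prefix "iosbm" already present; 2 new (a, o)
  "ixyaepp" → prefix "ix" already present; 5 new (y, a, e, p, p)
  "gutekysortm" → prefix "gu" already present; 9 new (t, e, k, y, s, o, r, t, m)
  "ixqnwcni" → prefix "ixqnwcn" already present; 1 new (i)
  "gurhbyvf" → prefix "gurhbyvf" already present; 0 new (none)
Total nodes = 11 + 8 + 6 + 3 + 6 + 4 + 8 + 2 + 2 + 5 + 9 + 1 + 0 = 65

65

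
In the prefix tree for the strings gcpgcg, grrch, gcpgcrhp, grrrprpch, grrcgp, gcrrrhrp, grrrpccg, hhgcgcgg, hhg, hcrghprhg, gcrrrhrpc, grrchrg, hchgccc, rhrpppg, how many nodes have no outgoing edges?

11

A leaf is a node with no children — equivalently, the end of a word that is not a proper prefix of any other stored word.
Those words: "gcpgcg", "gcpgcrhp", "gcrrrhrpc", "grrcgp", "grrchrg", "grrrpccg", "grrrprpch", "hchgccc", "hcrghprhg", "hhgcgcgg", "rhrpppg"
Leaf count: 11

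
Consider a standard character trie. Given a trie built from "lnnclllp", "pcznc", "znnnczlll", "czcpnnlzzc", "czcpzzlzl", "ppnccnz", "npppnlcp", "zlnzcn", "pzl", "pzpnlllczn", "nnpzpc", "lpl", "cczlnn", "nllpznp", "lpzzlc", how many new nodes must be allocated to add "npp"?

0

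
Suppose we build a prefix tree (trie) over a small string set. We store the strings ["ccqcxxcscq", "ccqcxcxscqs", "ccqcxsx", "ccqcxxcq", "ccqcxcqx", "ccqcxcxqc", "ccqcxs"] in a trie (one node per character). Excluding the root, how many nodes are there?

23

Trace insertions, counting only characters that open a new branch:
  "ccqcxxcscq" → 10 new (c, c, q, c, x, x, c, s, c, q)
  "ccqcxcxscqs" → prefix "ccqcx" already present; 6 new (c, x, s, c, q, s)
  "ccqcxsx" → prefix "ccqcx" already present; 2 new (s, x)
  "ccqcxxcq" → prefix "ccqcxxc" already present; 1 new (q)
  "ccqcxcqx" → prefix "ccqcxc" already present; 2 new (q, x)
  "ccqcxcxqc" → prefix "ccqcxcx" already present; 2 new (q, c)
  "ccqcxs" → prefix "ccqcxs" already present; 0 new (none)
Total nodes = 10 + 6 + 2 + 1 + 2 + 2 + 0 = 23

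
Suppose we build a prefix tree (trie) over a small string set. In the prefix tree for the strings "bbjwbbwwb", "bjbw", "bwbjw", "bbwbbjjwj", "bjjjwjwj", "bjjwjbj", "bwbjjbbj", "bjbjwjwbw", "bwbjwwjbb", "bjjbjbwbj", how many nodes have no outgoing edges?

9

Leaves are exactly the stored words that no other stored word extends.
Those words: "bbjwbbwwb", "bbwbbjjwj", "bjbjwjwbw", "bjbw", "bjjbjbwbj", "bjjjwjwj", "bjjwjbj", "bwbjjbbj", "bwbjwwjbb"
Leaf count: 9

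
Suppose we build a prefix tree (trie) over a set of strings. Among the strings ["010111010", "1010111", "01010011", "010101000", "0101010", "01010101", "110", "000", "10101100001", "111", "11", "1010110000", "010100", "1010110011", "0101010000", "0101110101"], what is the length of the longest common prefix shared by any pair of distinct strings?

Equivalently: take the maximum, over all pairs, of their longest common prefix length.
"1010110000" and "10101100001" agree on "1010110000" (10 characters) before diverging; nothing deeper is shared.
Longest shared-prefix length: 10

10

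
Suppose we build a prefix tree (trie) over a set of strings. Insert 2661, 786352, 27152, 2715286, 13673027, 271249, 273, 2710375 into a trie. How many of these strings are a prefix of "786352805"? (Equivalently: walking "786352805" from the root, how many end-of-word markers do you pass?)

1

Traverse "786352805" character by character; count nodes along the way that are marked as word ends.
Prefixes of the query that are stored words: "786352"
Count: 1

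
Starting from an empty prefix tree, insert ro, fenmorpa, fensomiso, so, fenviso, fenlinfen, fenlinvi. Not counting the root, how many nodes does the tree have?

30

For each word, the new-node count is its length minus the longest prefix already in the trie:
  "ro" → 2 new (r, o)
  "fenmorpa" → 8 new (f, e, n, m, o, r, p, a)
  "fensomiso" → prefix "fen" already present; 6 new (s, o, m, i, s, o)
  "so" → 2 new (s, o)
  "fenviso" → prefix "fen" already present; 4 new (v, i, s, o)
  "fenlinfen" → prefix "fen" already present; 6 new (l, i, n, f, e, n)
  "fenlinvi" → prefix "fenlin" already present; 2 new (v, i)
Total nodes = 2 + 8 + 6 + 2 + 4 + 6 + 2 = 30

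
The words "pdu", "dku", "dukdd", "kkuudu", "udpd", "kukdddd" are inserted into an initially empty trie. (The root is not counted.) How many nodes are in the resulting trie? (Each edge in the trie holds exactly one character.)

Trace insertions, counting only characters that open a new branch:
  "pdu" → 3 new (p, d, u)
  "dku" → 3 new (d, k, u)
  "dukdd" → prefix "d" already present; 4 new (u, k, d, d)
  "kkuudu" → 6 new (k, k, u, u, d, u)
  "udpd" → 4 new (u, d, p, d)
  "kukdddd" → prefix "k" already present; 6 new (u, k, d, d, d, d)
Total nodes = 3 + 3 + 4 + 6 + 4 + 6 = 26

26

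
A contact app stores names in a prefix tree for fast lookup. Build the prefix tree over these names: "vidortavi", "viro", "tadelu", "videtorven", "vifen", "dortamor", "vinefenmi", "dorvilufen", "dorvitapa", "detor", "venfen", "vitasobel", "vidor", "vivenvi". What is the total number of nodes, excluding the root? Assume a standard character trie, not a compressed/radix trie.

For each word, the new-node count is its length minus the longest prefix already in the trie:
  "vidortavi" → 9 new (v, i, d, o, r, t, a, v, i)
  "viro" → prefix "vi" already present; 2 new (r, o)
  "tadelu" → 6 new (t, a, d, e, l, u)
  "videtorven" → prefix "vid" already present; 7 new (e, t, o, r, v, e, n)
  "vifen" → prefix "vi" already present; 3 new (f, e, n)
  "dortamor" → 8 new (d, o, r, t, a, m, o, r)
  "vinefenmi" → prefix "vi" already present; 7 new (n, e, f, e, n, m, i)
  "dorvilufen" → prefix "dor" already present; 7 new (v, i, l, u, f, e, n)
  "dorvitapa" → prefix "dorvi" already present; 4 new (t, a, p, a)
  "detor" → prefix "d" already present; 4 new (e, t, o, r)
  "venfen" → prefix "v" already present; 5 new (e, n, f, e, n)
  "vitasobel" → prefix "vi" already present; 7 new (t, a, s, o, b, e, l)
  "vidor" → prefix "vidor" already present; 0 new (none)
  "vivenvi" → prefix "vi" already present; 5 new (v, e, n, v, i)
Total nodes = 9 + 2 + 6 + 7 + 3 + 8 + 7 + 7 + 4 + 4 + 5 + 7 + 0 + 5 = 74

74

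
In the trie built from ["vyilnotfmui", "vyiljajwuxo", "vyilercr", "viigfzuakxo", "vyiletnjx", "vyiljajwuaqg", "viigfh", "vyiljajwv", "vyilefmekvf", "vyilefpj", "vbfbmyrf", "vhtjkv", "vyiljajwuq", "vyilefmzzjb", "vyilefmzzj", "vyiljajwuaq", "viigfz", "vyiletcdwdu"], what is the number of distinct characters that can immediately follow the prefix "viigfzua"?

The children of the "viigfzua" node are the distinct next characters among strings starting with "viigfzua".
Distinct next characters after "viigfzua": k.
That node has 1 child edge.

1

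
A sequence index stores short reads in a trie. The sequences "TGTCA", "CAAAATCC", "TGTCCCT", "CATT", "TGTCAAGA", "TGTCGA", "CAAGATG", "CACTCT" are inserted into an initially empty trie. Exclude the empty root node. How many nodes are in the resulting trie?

For each word, the new-node count is its length minus the longest prefix already in the trie:
  "TGTCA" → 5 new (T, G, T, C, A)
  "CAAAATCC" → 8 new (C, A, A, A, A, T, C, C)
  "TGTCCCT" → prefix "TGTC" already present; 3 new (C, C, T)
  "CATT" → prefix "CA" already present; 2 new (T, T)
  "TGTCAAGA" → prefix "TGTCA" already present; 3 new (A, G, A)
  "TGTCGA" → prefix "TGTC" already present; 2 new (G, A)
  "CAAGATG" → prefix "CAA" already present; 4 new (G, A, T, G)
  "CACTCT" → prefix "CA" already present; 4 new (C, T, C, T)
Total nodes = 5 + 8 + 3 + 2 + 3 + 2 + 4 + 4 = 31

31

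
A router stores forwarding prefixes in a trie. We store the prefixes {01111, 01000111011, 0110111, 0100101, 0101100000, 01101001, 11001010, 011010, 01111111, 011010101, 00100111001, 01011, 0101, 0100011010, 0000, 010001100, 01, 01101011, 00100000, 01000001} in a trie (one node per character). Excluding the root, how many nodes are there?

68

Trace insertions, counting only characters that open a new branch:
  "01111" → 5 new (0, 1, 1, 1, 1)
  "01000111011" → prefix "01" already present; 9 new (0, 0, 0, 1, 1, 1, 0, 1, 1)
  "0110111" → prefix "011" already present; 4 new (0, 1, 1, 1)
  "0100101" → prefix "0100" already present; 3 new (1, 0, 1)
  "0101100000" → prefix "010" already present; 7 new (1, 1, 0, 0, 0, 0, 0)
  "01101001" → prefix "01101" already present; 3 new (0, 0, 1)
  "11001010" → 8 new (1, 1, 0, 0, 1, 0, 1, 0)
  "011010" → prefix "011010" already present; 0 new (none)
  "01111111" → prefix "01111" already present; 3 new (1, 1, 1)
  "011010101" → prefix "011010" already present; 3 new (1, 0, 1)
  "00100111001" → prefix "0" already present; 10 new (0, 1, 0, 0, 1, 1, 1, 0, 0, 1)
  "01011" → prefix "01011" already present; 0 new (none)
  "0101" → prefix "0101" already present; 0 new (none)
  "0100011010" → prefix "0100011" already present; 3 new (0, 1, 0)
  "0000" → prefix "00" already present; 2 new (0, 0)
  "010001100" → prefix "01000110" already present; 1 new (0)
  "01" → prefix "01" already present; 0 new (none)
  "01101011" → prefix "0110101" already present; 1 new (1)
  "00100000" → prefix "00100" already present; 3 new (0, 0, 0)
  "01000001" → prefix "01000" already present; 3 new (0, 0, 1)
Total nodes = 5 + 9 + 4 + 3 + 7 + 3 + 8 + 0 + 3 + 3 + 10 + 0 + 0 + 3 + 2 + 1 + 0 + 1 + 3 + 3 = 68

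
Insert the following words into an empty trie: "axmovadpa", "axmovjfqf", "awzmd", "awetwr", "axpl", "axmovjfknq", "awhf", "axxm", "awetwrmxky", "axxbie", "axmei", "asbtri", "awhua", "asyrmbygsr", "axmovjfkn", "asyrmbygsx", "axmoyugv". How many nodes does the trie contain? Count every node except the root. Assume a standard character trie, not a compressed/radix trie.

59

Insert word by word; a character creates a node only if that edge doesn't already exist:
  "axmovadpa" → 9 new (a, x, m, o, v, a, d, p, a)
  "axmovjfqf" → prefix "axmov" already present; 4 new (j, f, q, f)
  "awzmd" → prefix "a" already present; 4 new (w, z, m, d)
  "awetwr" → prefix "aw" already present; 4 new (e, t, w, r)
  "axpl" → prefix "ax" already present; 2 new (p, l)
  "axmovjfknq" → prefix "axmovjf" already present; 3 new (k, n, q)
  "awhf" → prefix "aw" already present; 2 new (h, f)
  "axxm" → prefix "ax" already present; 2 new (x, m)
  "awetwrmxky" → prefix "awetwr" already present; 4 new (m, x, k, y)
  "axxbie" → prefix "axx" already present; 3 new (b, i, e)
  "axmei" → prefix "axm" already present; 2 new (e, i)
  "asbtri" → prefix "a" already present; 5 new (s, b, t, r, i)
  "awhua" → prefix "awh" already present; 2 new (u, a)
  "asyrmbygsr" → prefix "as" already present; 8 new (y, r, m, b, y, g, s, r)
  "axmovjfkn" → prefix "axmovjfkn" already present; 0 new (none)
  "asyrmbygsx" → prefix "asyrmbygs" already present; 1 new (x)
  "axmoyugv" → prefix "axmo" already present; 4 new (y, u, g, v)
Total nodes = 9 + 4 + 4 + 4 + 2 + 3 + 2 + 2 + 4 + 3 + 2 + 5 + 2 + 8 + 0 + 1 + 4 = 59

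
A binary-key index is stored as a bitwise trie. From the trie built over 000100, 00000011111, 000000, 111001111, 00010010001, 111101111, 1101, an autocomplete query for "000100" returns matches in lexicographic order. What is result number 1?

000100

DFS of the "000100" subtree visits, in order: "000100", "00010010001"
Position 1: 000100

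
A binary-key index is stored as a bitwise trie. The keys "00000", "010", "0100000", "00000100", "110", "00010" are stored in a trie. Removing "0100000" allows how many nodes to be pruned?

After clearing the end-marker at "0100000", prune upward until reaching a node still needed by another word.
The suffix "0000" (4 nodes) is used only by "0100000"; "010" is itself a stored word, so pruning stops there.
Nodes removed: 4

4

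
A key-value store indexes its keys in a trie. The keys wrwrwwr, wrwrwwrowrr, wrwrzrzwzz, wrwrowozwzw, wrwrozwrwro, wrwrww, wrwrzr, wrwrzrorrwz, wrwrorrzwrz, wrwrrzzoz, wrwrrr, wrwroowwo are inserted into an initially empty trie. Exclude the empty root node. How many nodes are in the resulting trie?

Count nodes per top-level branch (shared prefixes stored once):
  'w'-branch (wrwroowwo, wrwrorrzwrz, wrwrowozwzw, wrwrozwrwro, wrwrrr, wrwrrzzoz, wrwrww, wrwrwwr, wrwrwwrowrr, wrwrzr, wrwrzrorrwz, wrwrzrzwzz): 51 nodes
Sum: 51

51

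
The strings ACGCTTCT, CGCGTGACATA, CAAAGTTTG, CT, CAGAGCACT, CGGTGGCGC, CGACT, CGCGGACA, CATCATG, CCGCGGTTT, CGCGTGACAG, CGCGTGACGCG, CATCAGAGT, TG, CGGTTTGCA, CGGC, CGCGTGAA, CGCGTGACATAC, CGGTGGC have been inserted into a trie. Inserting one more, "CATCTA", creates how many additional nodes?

2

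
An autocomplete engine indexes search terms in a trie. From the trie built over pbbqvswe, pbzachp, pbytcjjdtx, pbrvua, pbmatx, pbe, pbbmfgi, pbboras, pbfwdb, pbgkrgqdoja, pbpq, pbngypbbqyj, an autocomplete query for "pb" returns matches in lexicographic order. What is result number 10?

DFS of the "pb" subtree visits, in order: "pbbmfgi", "pbboras", "pbbqvswe", "pbe", "pbfwdb", "pbgkrgqdoja", "pbmatx", "pbngypbbqyj", "pbpq", "pbrvua", "pbytcjjdtx", "pbzachp"
The 10th is pbrvua.

pbrvua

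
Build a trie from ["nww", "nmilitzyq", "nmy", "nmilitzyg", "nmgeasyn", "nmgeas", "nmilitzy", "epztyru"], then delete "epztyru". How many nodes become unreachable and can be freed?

7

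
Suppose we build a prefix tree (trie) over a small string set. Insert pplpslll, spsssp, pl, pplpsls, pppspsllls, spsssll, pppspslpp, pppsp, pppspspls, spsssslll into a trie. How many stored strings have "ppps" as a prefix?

Traverse to the node for "ppps", then collect every word in that subtree.
Matches: "pppsp", "pppspsllls", "pppspslpp", "pppspspls"
Count: 4

4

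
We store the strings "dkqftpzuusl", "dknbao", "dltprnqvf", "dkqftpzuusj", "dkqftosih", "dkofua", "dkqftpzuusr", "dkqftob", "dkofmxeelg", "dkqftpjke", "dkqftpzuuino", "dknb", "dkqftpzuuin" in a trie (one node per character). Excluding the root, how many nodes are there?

Insert word by word; a character creates a node only if that edge doesn't already exist:
  "dkqftpzuusl" → 11 new (d, k, q, f, t, p, z, u, u, s, l)
  "dknbao" → prefix "dk" already present; 4 new (n, b, a, o)
  "dltprnqvf" → prefix "d" already present; 8 new (l, t, p, r, n, q, v, f)
  "dkqftpzuusj" → prefix "dkqftpzuus" already present; 1 new (j)
  "dkqftosih" → prefix "dkqft" already present; 4 new (o, s, i, h)
  "dkofua" → prefix "dk" already present; 4 new (o, f, u, a)
  "dkqftpzuusr" → prefix "dkqftpzuus" already present; 1 new (r)
  "dkqftob" → prefix "dkqfto" already present; 1 new (b)
  "dkofmxeelg" → prefix "dkof" already present; 6 new (m, x, e, e, l, g)
  "dkqftpjke" → prefix "dkqftp" already present; 3 new (j, k, e)
  "dkqftpzuuino" → prefix "dkqftpzuu" already present; 3 new (i, n, o)
  "dknb" → prefix "dknb" already present; 0 new (none)
  "dkqftpzuuin" → prefix "dkqftpzuuin" already present; 0 new (none)
Total nodes = 11 + 4 + 8 + 1 + 4 + 4 + 1 + 1 + 6 + 3 + 3 + 0 + 0 = 46

46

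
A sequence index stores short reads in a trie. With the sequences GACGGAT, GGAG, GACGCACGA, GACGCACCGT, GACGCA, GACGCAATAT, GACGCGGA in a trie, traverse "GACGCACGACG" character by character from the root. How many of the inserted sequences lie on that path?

Walk "GACGCACGACG" from the root; an end-of-word marker is hit whenever a stored word is a prefix of "GACGCACGACG".
Prefixes of the query that are stored words: "GACGCA", "GACGCACGA"
Count: 2

2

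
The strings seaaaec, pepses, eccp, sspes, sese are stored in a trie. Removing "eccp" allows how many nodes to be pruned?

A node on "eccp"'s path can go only if nothing else ends at it or branches off below it.
No other word shares any prefix with "eccp", so all 4 of its nodes go.
Nodes removed: 4

4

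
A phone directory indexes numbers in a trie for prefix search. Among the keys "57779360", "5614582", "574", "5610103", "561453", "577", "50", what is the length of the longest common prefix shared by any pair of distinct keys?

5

Equivalently: take the maximum, over all pairs, of their longest common prefix length.
e.g. "561453" and "5614582" share the prefix "56145" of length 5; no pair shares a longer one.
Longest shared-prefix length: 5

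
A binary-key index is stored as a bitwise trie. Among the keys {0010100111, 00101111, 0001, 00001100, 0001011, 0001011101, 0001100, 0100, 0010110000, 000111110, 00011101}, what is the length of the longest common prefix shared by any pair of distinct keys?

7

Look for the deepest trie node that still has at least two words in its subtree.
"0001011" and "0001011101" agree on "0001011" (7 characters) before diverging; nothing deeper is shared.
Longest shared-prefix length: 7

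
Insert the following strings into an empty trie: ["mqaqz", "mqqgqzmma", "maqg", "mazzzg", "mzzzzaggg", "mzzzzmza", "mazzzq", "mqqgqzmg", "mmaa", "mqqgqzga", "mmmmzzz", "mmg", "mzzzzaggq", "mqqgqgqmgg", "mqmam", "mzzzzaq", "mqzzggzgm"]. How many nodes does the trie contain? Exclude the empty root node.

Count nodes per top-level branch (shared prefixes stored once):
  'm'-branch (maqg, mazzzg, mazzzq, mmaa, mmg, mmmmzzz, mqaqz, mqmam, mqqgqgqmgg, mqqgqzga, mqqgqzmg, mqqgqzmma, mqzzggzgm, mzzzzaggg, mzzzzaggq, mzzzzaq, mzzzzmza): 60 nodes
Sum: 60

60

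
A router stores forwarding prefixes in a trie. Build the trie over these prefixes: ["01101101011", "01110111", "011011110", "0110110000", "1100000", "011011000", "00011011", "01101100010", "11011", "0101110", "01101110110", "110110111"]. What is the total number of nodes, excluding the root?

Insert word by word; a character creates a node only if that edge doesn't already exist:
  "01101101011" → 11 new (0, 1, 1, 0, 1, 1, 0, 1, 0, 1, 1)
  "01110111" → prefix "011" already present; 5 new (1, 0, 1, 1, 1)
  "011011110" → prefix "011011" already present; 3 new (1, 1, 0)
  "0110110000" → prefix "0110110" already present; 3 new (0, 0, 0)
  "1100000" → 7 new (1, 1, 0, 0, 0, 0, 0)
  "011011000" → prefix "011011000" already present; 0 new (none)
  "00011011" → prefix "0" already present; 7 new (0, 0, 1, 1, 0, 1, 1)
  "01101100010" → prefix "011011000" already present; 2 new (1, 0)
  "11011" → prefix "110" already present; 2 new (1, 1)
  "0101110" → prefix "01" already present; 5 new (0, 1, 1, 1, 0)
  "01101110110" → prefix "0110111" already present; 4 new (0, 1, 1, 0)
  "110110111" → prefix "11011" already present; 4 new (0, 1, 1, 1)
Total nodes = 11 + 5 + 3 + 3 + 7 + 0 + 7 + 2 + 2 + 5 + 4 + 4 = 53

53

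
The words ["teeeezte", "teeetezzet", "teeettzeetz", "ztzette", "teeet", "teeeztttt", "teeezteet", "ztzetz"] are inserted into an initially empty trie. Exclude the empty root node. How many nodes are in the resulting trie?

36

Trace insertions, counting only characters that open a new branch:
  "teeeezte" → 8 new (t, e, e, e, e, z, t, e)
  "teeetezzet" → prefix "teee" already present; 6 new (t, e, z, z, e, t)
  "teeettzeetz" → prefix "teeet" already present; 6 new (t, z, e, e, t, z)
  "ztzette" → 7 new (z, t, z, e, t, t, e)
  "teeet" → prefix "teeet" already present; 0 new (none)
  "teeeztttt" → prefix "teee" already present; 5 new (z, t, t, t, t)
  "teeezteet" → prefix "teeezt" already present; 3 new (e, e, t)
  "ztzetz" → prefix "ztzet" already present; 1 new (z)
Total nodes = 8 + 6 + 6 + 7 + 0 + 5 + 3 + 1 = 36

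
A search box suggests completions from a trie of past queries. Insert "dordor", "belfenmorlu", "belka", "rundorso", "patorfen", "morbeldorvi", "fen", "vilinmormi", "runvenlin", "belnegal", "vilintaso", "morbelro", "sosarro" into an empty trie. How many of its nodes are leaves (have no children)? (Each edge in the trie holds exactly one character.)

Leaves are exactly the stored words that no other stored word extends.
Those words: "belfenmorlu", "belka", "belnegal", "dordor", "fen", "morbeldorvi", "morbelro", "patorfen", "rundorso", "runvenlin", "sosarro", "vilinmormi", "vilintaso"
Leaf count: 13

13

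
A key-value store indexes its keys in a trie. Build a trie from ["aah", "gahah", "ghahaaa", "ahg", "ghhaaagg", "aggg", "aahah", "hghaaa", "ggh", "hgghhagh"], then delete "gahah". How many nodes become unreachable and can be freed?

4

After clearing the end-marker at "gahah", prune upward until reaching a node still needed by another word.
The suffix "ahah" (4 nodes) is used only by "gahah"; the node for "g" still has the child "h", so pruning stops there.
Nodes removed: 4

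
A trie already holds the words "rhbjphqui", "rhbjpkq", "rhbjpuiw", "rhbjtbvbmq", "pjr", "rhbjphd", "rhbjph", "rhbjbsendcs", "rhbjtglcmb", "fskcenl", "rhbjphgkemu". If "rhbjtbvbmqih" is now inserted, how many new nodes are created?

2

"rhbjtbvbmq" is already a path in the trie; the remaining "ih" must be added.
New nodes needed: |"rhbjtbvbmqih"| − 10 = 12 − 10 = 2.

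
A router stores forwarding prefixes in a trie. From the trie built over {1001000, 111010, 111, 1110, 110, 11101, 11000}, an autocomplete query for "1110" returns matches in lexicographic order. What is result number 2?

Words with prefix "1110", in lexicographic order: "1110", "11101", "111010"
Position 2: 11101

11101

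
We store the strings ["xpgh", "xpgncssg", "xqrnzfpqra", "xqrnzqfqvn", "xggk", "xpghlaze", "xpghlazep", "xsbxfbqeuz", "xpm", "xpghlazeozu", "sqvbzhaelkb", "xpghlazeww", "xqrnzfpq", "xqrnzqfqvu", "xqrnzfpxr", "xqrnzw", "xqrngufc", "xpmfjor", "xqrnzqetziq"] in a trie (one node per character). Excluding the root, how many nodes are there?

74

For each word, the new-node count is its length minus the longest prefix already in the trie:
  "xpgh" → 4 new (x, p, g, h)
  "xpgncssg" → prefix "xpg" already present; 5 new (n, c, s, s, g)
  "xqrnzfpqra" → prefix "x" already present; 9 new (q, r, n, z, f, p, q, r, a)
  "xqrnzqfqvn" → prefix "xqrnz" already present; 5 new (q, f, q, v, n)
  "xggk" → prefix "x" already present; 3 new (g, g, k)
  "xpghlaze" → prefix "xpgh" already present; 4 new (l, a, z, e)
  "xpghlazep" → prefix "xpghlaze" already present; 1 new (p)
  "xsbxfbqeuz" → prefix "x" already present; 9 new (s, b, x, f, b, q, e, u, z)
  "xpm" → prefix "xp" already present; 1 new (m)
  "xpghlazeozu" → prefix "xpghlaze" already present; 3 new (o, z, u)
  "sqvbzhaelkb" → 11 new (s, q, v, b, z, h, a, e, l, k, b)
  "xpghlazeww" → prefix "xpghlaze" already present; 2 new (w, w)
  "xqrnzfpq" → prefix "xqrnzfpq" already present; 0 new (none)
  "xqrnzqfqvu" → prefix "xqrnzqfqv" already present; 1 new (u)
  "xqrnzfpxr" → prefix "xqrnzfp" already present; 2 new (x, r)
  "xqrnzw" → prefix "xqrnz" already present; 1 new (w)
  "xqrngufc" → prefix "xqrn" already present; 4 new (g, u, f, c)
  "xpmfjor" → prefix "xpm" already present; 4 new (f, j, o, r)
  "xqrnzqetziq" → prefix "xqrnzq" already present; 5 new (e, t, z, i, q)
Total nodes = 4 + 5 + 9 + 5 + 3 + 4 + 1 + 9 + 1 + 3 + 11 + 2 + 0 + 1 + 2 + 1 + 4 + 4 + 5 = 74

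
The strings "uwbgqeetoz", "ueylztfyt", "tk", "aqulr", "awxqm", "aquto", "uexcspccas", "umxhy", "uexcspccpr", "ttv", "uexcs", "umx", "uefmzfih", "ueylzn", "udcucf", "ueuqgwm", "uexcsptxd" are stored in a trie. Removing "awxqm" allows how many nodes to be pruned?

4

Walk "awxqm" from the leaf back toward the root, removing each node that no remaining word uses.
The suffix "wxqm" (4 nodes) is used only by "awxqm"; the node for "a" still has the child "q", so pruning stops there.
Nodes removed: 4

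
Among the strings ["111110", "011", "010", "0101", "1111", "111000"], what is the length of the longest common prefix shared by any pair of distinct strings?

The deepest shared node is where two words last agree before diverging.
"1111" and "111110" agree on "1111" (4 characters) before diverging; nothing deeper is shared.
Longest shared-prefix length: 4

4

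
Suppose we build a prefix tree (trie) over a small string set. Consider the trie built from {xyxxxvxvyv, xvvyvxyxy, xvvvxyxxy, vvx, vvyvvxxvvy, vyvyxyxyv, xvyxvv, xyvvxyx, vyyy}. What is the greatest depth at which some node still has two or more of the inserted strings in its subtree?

3

Equivalently: take the maximum, over all pairs, of their longest common prefix length.
"xvvvxyxxy" and "xvvyvxyxy" agree on "xvv" (3 characters) before diverging; nothing deeper is shared.
Longest shared-prefix length: 3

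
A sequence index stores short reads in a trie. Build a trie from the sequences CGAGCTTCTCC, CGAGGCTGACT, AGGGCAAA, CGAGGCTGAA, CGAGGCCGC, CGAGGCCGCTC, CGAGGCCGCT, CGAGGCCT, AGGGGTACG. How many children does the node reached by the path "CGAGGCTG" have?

1

The children of the "CGAGGCTG" node are the distinct next characters among strings starting with "CGAGGCTG".
Distinct next characters after "CGAGGCTG": A.
That node has 1 child edge.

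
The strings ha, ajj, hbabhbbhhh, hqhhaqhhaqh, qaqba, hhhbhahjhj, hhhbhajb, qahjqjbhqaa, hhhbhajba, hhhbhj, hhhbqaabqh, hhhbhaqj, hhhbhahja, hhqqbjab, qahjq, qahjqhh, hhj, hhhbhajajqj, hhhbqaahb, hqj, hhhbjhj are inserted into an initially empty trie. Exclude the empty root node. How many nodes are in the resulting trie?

79

For each word, the new-node count is its length minus the longest prefix already in the trie:
  "ha" → 2 new (h, a)
  "ajj" → 3 new (a, j, j)
  "hbabhbbhhh" → prefix "h" already present; 9 new (b, a, b, h, b, b, h, h, h)
  "hqhhaqhhaqh" → prefix "h" already present; 10 new (q, h, h, a, q, h, h, a, q, h)
  "qaqba" → 5 new (q, a, q, b, a)
  "hhhbhahjhj" → prefix "h" already present; 9 new (h, h, b, h, a, h, j, h, j)
  "hhhbhajb" → prefix "hhhbha" already present; 2 new (j, b)
  "qahjqjbhqaa" → prefix "qa" already present; 9 new (h, j, q, j, b, h, q, a, a)
  "hhhbhajba" → prefix "hhhbhajb" already present; 1 new (a)
  "hhhbhj" → prefix "hhhbh" already present; 1 new (j)
  "hhhbqaabqh" → prefix "hhhb" already present; 6 new (q, a, a, b, q, h)
  "hhhbhaqj" → prefix "hhhbha" already present; 2 new (q, j)
  "hhhbhahja" → prefix "hhhbhahj" already present; 1 new (a)
  "hhqqbjab" → prefix "hh" already present; 6 new (q, q, b, j, a, b)
  "qahjq" → prefix "qahjq" already present; 0 new (none)
  "qahjqhh" → prefix "qahjq" already present; 2 new (h, h)
  "hhj" → prefix "hh" already present; 1 new (j)
  "hhhbhajajqj" → prefix "hhhbhaj" already present; 4 new (a, j, q, j)
  "hhhbqaahb" → prefix "hhhbqaa" already present; 2 new (h, b)
  "hqj" → prefix "hq" already present; 1 new (j)
  "hhhbjhj" → prefix "hhhb" already present; 3 new (j, h, j)
Total nodes = 2 + 3 + 9 + 10 + 5 + 9 + 2 + 9 + 1 + 1 + 6 + 2 + 1 + 6 + 0 + 2 + 1 + 4 + 2 + 1 + 3 = 79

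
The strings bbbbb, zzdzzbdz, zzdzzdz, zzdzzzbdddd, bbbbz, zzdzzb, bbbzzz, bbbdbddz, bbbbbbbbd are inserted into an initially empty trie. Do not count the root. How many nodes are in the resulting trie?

For each word, the new-node count is its length minus the longest prefix already in the trie:
  "bbbbb" → 5 new (b, b, b, b, b)
  "zzdzzbdz" → 8 new (z, z, d, z, z, b, d, z)
  "zzdzzdz" → prefix "zzdzz" already present; 2 new (d, z)
  "zzdzzzbdddd" → prefix "zzdzz" already present; 6 new (z, b, d, d, d, d)
  "bbbbz" → prefix "bbbb" already present; 1 new (z)
  "zzdzzb" → prefix "zzdzzb" already present; 0 new (none)
  "bbbzzz" → prefix "bbb" already present; 3 new (z, z, z)
  "bbbdbddz" → prefix "bbb" already present; 5 new (d, b, d, d, z)
  "bbbbbbbbd" → prefix "bbbbb" already present; 4 new (b, b, b, d)
Total nodes = 5 + 8 + 2 + 6 + 1 + 0 + 3 + 5 + 4 = 34

34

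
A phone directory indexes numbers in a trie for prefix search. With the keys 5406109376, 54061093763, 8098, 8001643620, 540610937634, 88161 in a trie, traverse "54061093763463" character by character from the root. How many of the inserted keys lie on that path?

Check each prefix of "54061093763463" against the stored set — each match is an end-marker on the path.
Prefixes of the query that are stored words: "5406109376", "54061093763", "540610937634"
Count: 3

3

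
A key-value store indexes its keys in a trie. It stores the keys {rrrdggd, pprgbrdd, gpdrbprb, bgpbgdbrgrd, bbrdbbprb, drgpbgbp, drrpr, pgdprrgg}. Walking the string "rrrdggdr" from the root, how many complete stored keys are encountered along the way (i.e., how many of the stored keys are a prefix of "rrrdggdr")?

Traverse "rrrdggdr" character by character; count nodes along the way that are marked as word ends.
Prefixes of the query that are stored words: "rrrdggd"
Count: 1

1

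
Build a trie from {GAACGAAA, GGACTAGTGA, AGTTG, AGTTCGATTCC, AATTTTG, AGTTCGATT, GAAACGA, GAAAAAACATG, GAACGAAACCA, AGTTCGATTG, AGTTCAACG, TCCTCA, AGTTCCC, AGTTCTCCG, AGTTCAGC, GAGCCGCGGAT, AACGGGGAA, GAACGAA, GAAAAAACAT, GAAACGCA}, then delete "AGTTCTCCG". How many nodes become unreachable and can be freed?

4

Walk "AGTTCTCCG" from the leaf back toward the root, removing each node that no remaining word uses.
The suffix "TCCG" (4 nodes) is used only by "AGTTCTCCG"; the node for "AGTTC" still has the child "G", so pruning stops there.
Nodes removed: 4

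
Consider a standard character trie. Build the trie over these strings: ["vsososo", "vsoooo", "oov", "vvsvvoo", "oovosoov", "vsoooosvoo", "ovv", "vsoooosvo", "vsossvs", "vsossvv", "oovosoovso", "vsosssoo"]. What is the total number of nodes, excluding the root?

39

Trie structure (* marks end of a word):
(root)
├─ o
│  ├─ o
│  │  └─ v *
│  │     └─ o
│  │        └─ s
│  │           └─ o
│  │              └─ o
│  │                 └─ v *
│  │                    └─ s
│  │                       └─ o *
│  └─ v
│     └─ v *
└─ v
   ├─ s
   │  └─ o
   │     ├─ o
   │     │  └─ o
   │     │     └─ o *
   │     │        └─ s
   │     │           └─ v
   │     │              └─ o *
   │     │                 └─ o *
   │     └─ s
   │        ├─ o
   │        │  └─ s
   │        │     └─ o *
   │        └─ s
   │           ├─ s
   │           │  └─ o
   │           │     └─ o *
   │           └─ v
   │              ├─ s *
   │              └─ v *
   └─ v
      └─ s
         └─ v
            └─ v
               └─ o
                  └─ o *
Counting every labelled node above: 39.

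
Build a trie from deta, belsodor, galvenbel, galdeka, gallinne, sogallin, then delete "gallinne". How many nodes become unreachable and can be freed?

5

Walk "gallinne" from the leaf back toward the root, removing each node that no remaining word uses.
The suffix "linne" (5 nodes) is used only by "gallinne"; the node for "gal" still has the child "v", so pruning stops there.
Nodes removed: 5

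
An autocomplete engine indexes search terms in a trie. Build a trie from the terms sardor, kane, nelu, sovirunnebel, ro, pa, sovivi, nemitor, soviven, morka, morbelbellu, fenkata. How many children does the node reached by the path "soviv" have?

The children of the "soviv" node are the distinct next characters among strings starting with "soviv".
Distinct next characters after "soviv": e, i.
That node has 2 child edges.

2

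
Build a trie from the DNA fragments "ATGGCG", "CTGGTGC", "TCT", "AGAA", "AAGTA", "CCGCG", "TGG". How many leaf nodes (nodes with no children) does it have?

7

Leaves are exactly the stored words that no other stored word extends.
Those words: "AAGTA", "AGAA", "ATGGCG", "CCGCG", "CTGGTGC", "TCT", "TGG"
Leaf count: 7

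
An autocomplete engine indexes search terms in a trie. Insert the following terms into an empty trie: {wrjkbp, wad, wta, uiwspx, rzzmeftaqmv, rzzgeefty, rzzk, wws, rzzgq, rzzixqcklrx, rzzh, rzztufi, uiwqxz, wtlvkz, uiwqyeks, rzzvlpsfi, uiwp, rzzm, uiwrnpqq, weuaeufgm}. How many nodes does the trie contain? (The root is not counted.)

Trace insertions, counting only characters that open a new branch:
  "wrjkbp" → 6 new (w, r, j, k, b, p)
  "wad" → prefix "w" already present; 2 new (a, d)
  "wta" → prefix "w" already present; 2 new (t, a)
  "uiwspx" → 6 new (u, i, w, s, p, x)
  "rzzmeftaqmv" → 11 new (r, z, z, m, e, f, t, a, q, m, v)
  "rzzgeefty" → prefix "rzz" already present; 6 new (g, e, e, f, t, y)
  "rzzk" → prefix "rzz" already present; 1 new (k)
  "wws" → prefix "w" already present; 2 new (w, s)
  "rzzgq" → prefix "rzzg" already present; 1 new (q)
  "rzzixqcklrx" → prefix "rzz" already present; 8 new (i, x, q, c, k, l, r, x)
  "rzzh" → prefix "rzz" already present; 1 new (h)
  "rzztufi" → prefix "rzz" already present; 4 new (t, u, f, i)
  "uiwqxz" → prefix "uiw" already present; 3 new (q, x, z)
  "wtlvkz" → prefix "wt" already present; 4 new (l, v, k, z)
  "uiwqyeks" → prefix "uiwq" already present; 4 new (y, e, k, s)
  "rzzvlpsfi" → prefix "rzz" already present; 6 new (v, l, p, s, f, i)
  "uiwp" → prefix "uiw" already present; 1 new (p)
  "rzzm" → prefix "rzzm" already present; 0 new (none)
  "uiwrnpqq" → prefix "uiw" already present; 5 new (r, n, p, q, q)
  "weuaeufgm" → prefix "w" already present; 8 new (e, u, a, e, u, f, g, m)
Total nodes = 6 + 2 + 2 + 6 + 11 + 6 + 1 + 2 + 1 + 8 + 1 + 4 + 3 + 4 + 4 + 6 + 1 + 0 + 5 + 8 = 81

81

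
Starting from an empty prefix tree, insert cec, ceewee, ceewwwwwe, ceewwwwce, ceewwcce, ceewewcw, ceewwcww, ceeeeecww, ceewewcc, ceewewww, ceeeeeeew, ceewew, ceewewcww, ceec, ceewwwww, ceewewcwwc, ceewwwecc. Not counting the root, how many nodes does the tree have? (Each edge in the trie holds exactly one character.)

40

For each word, the new-node count is its length minus the longest prefix already in the trie:
  "cec" → 3 new (c, e, c)
  "ceewee" → prefix "ce" already present; 4 new (e, w, e, e)
  "ceewwwwwe" → prefix "ceew" already present; 5 new (w, w, w, w, e)
  "ceewwwwce" → prefix "ceewwww" already present; 2 new (c, e)
  "ceewwcce" → prefix "ceeww" already present; 3 new (c, c, e)
  "ceewewcw" → prefix "ceewe" already present; 3 new (w, c, w)
  "ceewwcww" → prefix "ceewwc" already present; 2 new (w, w)
  "ceeeeecww" → prefix "cee" already present; 6 new (e, e, e, c, w, w)
  "ceewewcc" → prefix "ceewewc" already present; 1 new (c)
  "ceewewww" → prefix "ceewew" already present; 2 new (w, w)
  "ceeeeeeew" → prefix "ceeeee" already present; 3 new (e, e, w)
  "ceewew" → prefix "ceewew" already present; 0 new (none)
  "ceewewcww" → prefix "ceewewcw" already present; 1 new (w)
  "ceec" → prefix "cee" already present; 1 new (c)
  "ceewwwww" → prefix "ceewwwww" already present; 0 new (none)
  "ceewewcwwc" → prefix "ceewewcww" already present; 1 new (c)
  "ceewwwecc" → prefix "ceewww" already present; 3 new (e, c, c)
Total nodes = 3 + 4 + 5 + 2 + 3 + 3 + 2 + 6 + 1 + 2 + 3 + 0 + 1 + 1 + 0 + 1 + 3 = 40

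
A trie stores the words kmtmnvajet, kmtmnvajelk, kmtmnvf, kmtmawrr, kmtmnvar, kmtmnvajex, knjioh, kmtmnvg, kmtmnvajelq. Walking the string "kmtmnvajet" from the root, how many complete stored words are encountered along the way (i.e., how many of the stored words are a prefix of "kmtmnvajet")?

1

Check each prefix of "kmtmnvajet" against the stored set — each match is an end-marker on the path.
Prefixes of the query that are stored words: "kmtmnvajet"
Count: 1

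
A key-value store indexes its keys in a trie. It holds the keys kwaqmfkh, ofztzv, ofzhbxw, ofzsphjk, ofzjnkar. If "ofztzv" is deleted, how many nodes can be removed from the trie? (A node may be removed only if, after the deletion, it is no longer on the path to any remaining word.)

Walk "ofztzv" from the leaf back toward the root, removing each node that no remaining word uses.
The suffix "tzv" (3 nodes) is used only by "ofztzv"; the node for "ofz" still has the child "h", so pruning stops there.
Nodes removed: 3

3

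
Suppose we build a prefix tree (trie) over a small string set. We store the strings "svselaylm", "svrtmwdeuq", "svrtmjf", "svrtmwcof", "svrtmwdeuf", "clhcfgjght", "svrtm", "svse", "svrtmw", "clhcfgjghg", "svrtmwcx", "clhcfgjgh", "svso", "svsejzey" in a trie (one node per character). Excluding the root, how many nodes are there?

40

Trie structure (* marks end of a word):
(root)
├─ c
│  └─ l
│     └─ h
│        └─ c
│           └─ f
│              └─ g
│                 └─ j
│                    └─ g
│                       └─ h *
│                          ├─ g *
│                          └─ t *
└─ s
   └─ v
      ├─ r
      │  └─ t
      │     └─ m *
      │        ├─ j
      │        │  └─ f *
      │        └─ w *
      │           ├─ c
      │           │  ├─ o
      │           │  │  └─ f *
      │           │  └─ x *
      │           └─ d
      │              └─ e
      │                 └─ u
      │                    ├─ f *
      │                    └─ q *
      └─ s
         ├─ e *
         │  ├─ j
         │  │  └─ z
         │  │     └─ e
         │  │        └─ y *
         │  └─ l
         │     └─ a
         │        └─ y
         │           └─ l
         │              └─ m *
         └─ o *
Counting every labelled node above: 40.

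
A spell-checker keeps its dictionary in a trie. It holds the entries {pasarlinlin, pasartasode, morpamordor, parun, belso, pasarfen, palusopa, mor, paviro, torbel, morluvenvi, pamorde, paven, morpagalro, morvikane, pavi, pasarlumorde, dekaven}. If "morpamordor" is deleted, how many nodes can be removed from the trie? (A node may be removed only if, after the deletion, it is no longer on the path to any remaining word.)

6

Walk "morpamordor" from the leaf back toward the root, removing each node that no remaining word uses.
The suffix "mordor" (6 nodes) is used only by "morpamordor"; the node for "morpa" still has the child "g", so pruning stops there.
Nodes removed: 6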